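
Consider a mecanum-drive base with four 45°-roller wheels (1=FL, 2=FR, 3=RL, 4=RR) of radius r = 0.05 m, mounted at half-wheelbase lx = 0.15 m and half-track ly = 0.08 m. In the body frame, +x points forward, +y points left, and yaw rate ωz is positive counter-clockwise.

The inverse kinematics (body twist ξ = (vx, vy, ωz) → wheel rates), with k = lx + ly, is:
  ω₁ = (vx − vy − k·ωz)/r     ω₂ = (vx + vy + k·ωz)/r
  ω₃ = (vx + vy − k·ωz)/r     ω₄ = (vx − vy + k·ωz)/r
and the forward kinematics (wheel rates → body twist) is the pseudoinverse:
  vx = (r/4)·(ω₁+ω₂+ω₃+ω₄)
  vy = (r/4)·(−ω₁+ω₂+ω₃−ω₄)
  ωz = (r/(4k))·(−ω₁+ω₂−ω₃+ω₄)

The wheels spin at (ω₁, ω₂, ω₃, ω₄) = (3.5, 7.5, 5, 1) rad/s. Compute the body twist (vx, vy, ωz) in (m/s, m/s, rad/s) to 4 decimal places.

(0.2125, 0.1000, 0.0000)

k = lx + ly = 0.15 + 0.08 = 0.2300
ω₁+ω₂+ω₃+ω₄ = 17.0000  →  vx = (0.05/4)·17.0000 = 0.2125
−ω₁+ω₂+ω₃−ω₄ = 8.0000  →  vy = (0.05/4)·8.0000 = 0.1000
−ω₁+ω₂−ω₃+ω₄ = 0.0000  →  ωz = (0.05/0.9200)·0.0000 = 0.0000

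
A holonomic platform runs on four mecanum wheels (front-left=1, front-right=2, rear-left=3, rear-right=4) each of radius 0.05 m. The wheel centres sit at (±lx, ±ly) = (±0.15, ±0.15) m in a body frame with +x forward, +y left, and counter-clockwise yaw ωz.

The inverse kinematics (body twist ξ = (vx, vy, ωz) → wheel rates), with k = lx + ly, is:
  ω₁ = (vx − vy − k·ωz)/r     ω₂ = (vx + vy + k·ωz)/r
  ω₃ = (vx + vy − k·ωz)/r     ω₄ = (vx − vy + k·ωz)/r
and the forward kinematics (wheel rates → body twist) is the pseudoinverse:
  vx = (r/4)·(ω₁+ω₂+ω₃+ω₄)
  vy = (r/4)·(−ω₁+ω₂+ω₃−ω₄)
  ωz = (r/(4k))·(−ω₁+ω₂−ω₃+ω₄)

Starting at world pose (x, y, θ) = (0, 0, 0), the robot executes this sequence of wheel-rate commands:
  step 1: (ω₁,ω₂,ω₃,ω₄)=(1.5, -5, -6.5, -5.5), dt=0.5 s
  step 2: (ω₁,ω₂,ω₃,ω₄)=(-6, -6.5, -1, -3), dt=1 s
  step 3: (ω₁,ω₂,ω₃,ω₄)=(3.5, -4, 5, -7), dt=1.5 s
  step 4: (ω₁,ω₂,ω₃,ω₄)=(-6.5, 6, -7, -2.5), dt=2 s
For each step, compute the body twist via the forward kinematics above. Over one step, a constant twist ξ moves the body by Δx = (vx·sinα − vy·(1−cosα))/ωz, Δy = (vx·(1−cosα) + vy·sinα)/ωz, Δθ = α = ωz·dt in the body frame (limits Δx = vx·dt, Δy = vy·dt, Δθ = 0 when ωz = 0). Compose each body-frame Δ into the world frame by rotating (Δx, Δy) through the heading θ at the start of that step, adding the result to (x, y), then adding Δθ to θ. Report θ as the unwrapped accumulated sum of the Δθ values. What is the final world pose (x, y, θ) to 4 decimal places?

(-0.3198, 0.3874, -0.0208)

step 1: ξ=(vx,vy,ωz)=(-0.1938, -0.0938, -0.2292), dt=0.5 → body Δ=(-0.0993, -0.0412, -0.1146) → world pose (-0.0993, -0.0412, -0.1146)
step 2: ξ=(vx,vy,ωz)=(-0.2063, 0.0188, -0.1042), dt=1.0 → body Δ=(-0.2049, 0.0294, -0.1042) → world pose (-0.2995, 0.0115, -0.2188)
step 3: ξ=(vx,vy,ωz)=(-0.0313, 0.0563, -0.8125), dt=1.5 → body Δ=(0.0093, 0.0902, -1.2188) → world pose (-0.2709, 0.0975, -1.4375)
step 4: ξ=(vx,vy,ωz)=(-0.1250, 0.1000, 0.7083), dt=2.0 → body Δ=(-0.2939, -0.0099, 1.4167) → world pose (-0.3198, 0.3874, -0.0208)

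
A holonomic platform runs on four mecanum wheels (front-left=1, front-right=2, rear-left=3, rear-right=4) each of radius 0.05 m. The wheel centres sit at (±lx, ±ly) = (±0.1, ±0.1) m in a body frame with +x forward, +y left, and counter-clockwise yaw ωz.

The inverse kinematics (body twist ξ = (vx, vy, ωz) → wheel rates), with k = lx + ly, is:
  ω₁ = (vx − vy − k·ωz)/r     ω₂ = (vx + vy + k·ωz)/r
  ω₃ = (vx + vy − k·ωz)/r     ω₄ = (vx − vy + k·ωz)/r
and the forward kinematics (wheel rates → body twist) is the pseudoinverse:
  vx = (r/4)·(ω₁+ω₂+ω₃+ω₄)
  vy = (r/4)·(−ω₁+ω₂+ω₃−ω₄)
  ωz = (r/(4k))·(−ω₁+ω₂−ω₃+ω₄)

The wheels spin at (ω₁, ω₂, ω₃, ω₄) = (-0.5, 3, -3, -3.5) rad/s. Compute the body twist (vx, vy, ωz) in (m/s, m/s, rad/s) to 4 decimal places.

k = lx + ly = 0.1 + 0.1 = 0.2000
ω₁+ω₂+ω₃+ω₄ = -4.0000  →  vx = (0.05/4)·-4.0000 = -0.0500
−ω₁+ω₂+ω₃−ω₄ = 4.0000  →  vy = (0.05/4)·4.0000 = 0.0500
−ω₁+ω₂−ω₃+ω₄ = 3.0000  →  ωz = (0.05/0.8000)·3.0000 = 0.1875

(-0.0500, 0.0500, 0.1875)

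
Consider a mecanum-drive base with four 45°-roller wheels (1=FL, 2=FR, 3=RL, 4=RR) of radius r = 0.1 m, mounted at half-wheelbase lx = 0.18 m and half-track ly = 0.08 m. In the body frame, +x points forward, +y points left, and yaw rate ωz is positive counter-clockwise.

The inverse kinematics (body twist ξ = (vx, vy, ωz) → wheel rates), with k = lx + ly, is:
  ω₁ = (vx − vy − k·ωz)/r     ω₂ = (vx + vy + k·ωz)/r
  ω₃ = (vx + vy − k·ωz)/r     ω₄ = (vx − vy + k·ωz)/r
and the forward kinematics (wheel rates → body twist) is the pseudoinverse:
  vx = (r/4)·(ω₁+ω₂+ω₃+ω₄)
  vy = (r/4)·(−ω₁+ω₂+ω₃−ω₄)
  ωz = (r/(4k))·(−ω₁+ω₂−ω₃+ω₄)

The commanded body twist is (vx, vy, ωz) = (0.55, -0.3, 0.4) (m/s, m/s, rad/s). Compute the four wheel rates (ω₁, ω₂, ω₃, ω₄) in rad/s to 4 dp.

k = lx + ly = 0.18 + 0.08 = 0.2600;  k·ωz = 0.2600·0.4 = 0.1040
ω₁ (FL) = (vx − vy − k·ωz)/r = 0.7460/0.1 = 7.4600
ω₂ (FR) = (vx + vy + k·ωz)/r = 0.3540/0.1 = 3.5400
ω₃ (RL) = (vx + vy − k·ωz)/r = 0.1460/0.1 = 1.4600
ω₄ (RR) = (vx − vy + k·ωz)/r = 0.9540/0.1 = 9.5400

(7.4600, 3.5400, 1.4600, 9.5400)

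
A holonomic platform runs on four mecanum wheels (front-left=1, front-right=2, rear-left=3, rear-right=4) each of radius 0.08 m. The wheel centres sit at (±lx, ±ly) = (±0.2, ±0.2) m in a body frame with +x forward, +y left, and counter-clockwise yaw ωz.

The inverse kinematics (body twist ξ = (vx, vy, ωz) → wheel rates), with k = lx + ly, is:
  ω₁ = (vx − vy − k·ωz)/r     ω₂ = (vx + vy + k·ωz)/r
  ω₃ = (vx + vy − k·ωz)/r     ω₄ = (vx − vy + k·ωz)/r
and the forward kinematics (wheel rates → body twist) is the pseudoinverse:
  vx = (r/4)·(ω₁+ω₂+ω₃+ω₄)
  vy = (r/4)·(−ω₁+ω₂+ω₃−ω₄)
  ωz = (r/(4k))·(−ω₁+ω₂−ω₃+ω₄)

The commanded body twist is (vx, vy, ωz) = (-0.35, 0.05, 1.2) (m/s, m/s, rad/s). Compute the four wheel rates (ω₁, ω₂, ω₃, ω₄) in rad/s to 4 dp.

k = lx + ly = 0.2 + 0.2 = 0.4000;  k·ωz = 0.4000·1.2 = 0.4800
ω₁ (FL) = (vx − vy − k·ωz)/r = -0.8800/0.08 = -11.0000
ω₂ (FR) = (vx + vy + k·ωz)/r = 0.1800/0.08 = 2.2500
ω₃ (RL) = (vx + vy − k·ωz)/r = -0.7800/0.08 = -9.7500
ω₄ (RR) = (vx − vy + k·ωz)/r = 0.0800/0.08 = 1.0000

(-11.0000, 2.2500, -9.7500, 1.0000)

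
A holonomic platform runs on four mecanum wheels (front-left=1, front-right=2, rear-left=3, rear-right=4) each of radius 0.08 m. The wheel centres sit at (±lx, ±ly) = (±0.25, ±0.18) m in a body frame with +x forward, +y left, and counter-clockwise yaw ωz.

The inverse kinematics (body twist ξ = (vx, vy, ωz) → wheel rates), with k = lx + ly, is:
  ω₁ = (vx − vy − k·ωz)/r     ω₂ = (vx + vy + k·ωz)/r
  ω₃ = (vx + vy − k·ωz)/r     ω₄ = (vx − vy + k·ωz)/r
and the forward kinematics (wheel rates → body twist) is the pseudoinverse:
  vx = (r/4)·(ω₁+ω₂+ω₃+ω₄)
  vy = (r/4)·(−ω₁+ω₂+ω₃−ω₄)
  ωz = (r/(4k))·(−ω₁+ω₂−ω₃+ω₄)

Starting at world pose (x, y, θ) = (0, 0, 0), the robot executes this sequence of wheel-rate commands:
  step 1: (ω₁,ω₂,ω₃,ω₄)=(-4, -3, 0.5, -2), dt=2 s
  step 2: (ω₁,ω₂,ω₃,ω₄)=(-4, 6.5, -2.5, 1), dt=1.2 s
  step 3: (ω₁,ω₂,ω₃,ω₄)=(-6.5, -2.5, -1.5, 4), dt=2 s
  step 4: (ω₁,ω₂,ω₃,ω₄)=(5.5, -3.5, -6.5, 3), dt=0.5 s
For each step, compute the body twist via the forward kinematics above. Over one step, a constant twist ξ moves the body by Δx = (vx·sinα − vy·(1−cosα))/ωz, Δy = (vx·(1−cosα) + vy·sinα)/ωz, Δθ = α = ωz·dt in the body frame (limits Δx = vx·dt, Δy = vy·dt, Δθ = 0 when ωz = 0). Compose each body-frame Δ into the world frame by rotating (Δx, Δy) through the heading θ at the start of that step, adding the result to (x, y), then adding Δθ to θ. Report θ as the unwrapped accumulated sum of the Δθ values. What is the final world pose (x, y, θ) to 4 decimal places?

step 1: ξ=(vx,vy,ωz)=(-0.1700, 0.0700, -0.0698), dt=2.0 → body Δ=(-0.3291, 0.1632, -0.1395) → world pose (-0.3291, 0.1632, -0.1395)
step 2: ξ=(vx,vy,ωz)=(0.0200, 0.1400, 0.6512), dt=1.2 → body Δ=(-0.0407, 0.1603, 0.7814) → world pose (-0.3472, 0.3277, 0.6419)
step 3: ξ=(vx,vy,ωz)=(-0.1300, -0.0300, 0.4419), dt=2.0 → body Δ=(-0.2026, -0.1601, 0.8837) → world pose (-0.4136, 0.0781, 1.5256)
step 4: ξ=(vx,vy,ωz)=(-0.0300, -0.3700, 0.0233), dt=0.5 → body Δ=(-0.0139, -0.1851, 0.0116) → world pose (-0.2294, 0.0559, 1.5372)

(-0.2294, 0.0559, 1.5372)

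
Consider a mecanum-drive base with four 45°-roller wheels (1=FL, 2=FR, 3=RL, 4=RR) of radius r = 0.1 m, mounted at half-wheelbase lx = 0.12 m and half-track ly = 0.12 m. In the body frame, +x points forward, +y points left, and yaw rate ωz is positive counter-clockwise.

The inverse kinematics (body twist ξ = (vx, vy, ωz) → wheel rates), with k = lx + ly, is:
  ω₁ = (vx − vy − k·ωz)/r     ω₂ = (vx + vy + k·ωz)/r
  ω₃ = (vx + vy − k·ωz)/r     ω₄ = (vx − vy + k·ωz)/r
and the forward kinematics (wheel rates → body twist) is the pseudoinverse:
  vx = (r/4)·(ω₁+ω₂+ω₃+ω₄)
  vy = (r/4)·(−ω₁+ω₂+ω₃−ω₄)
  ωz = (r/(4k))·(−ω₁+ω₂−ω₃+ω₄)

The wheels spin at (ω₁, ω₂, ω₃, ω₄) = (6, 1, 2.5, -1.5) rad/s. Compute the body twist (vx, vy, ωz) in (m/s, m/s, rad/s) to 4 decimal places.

(0.2000, -0.0250, -0.9375)

k = lx + ly = 0.12 + 0.12 = 0.2400
ω₁+ω₂+ω₃+ω₄ = 8.0000  →  vx = (0.1/4)·8.0000 = 0.2000
−ω₁+ω₂+ω₃−ω₄ = -1.0000  →  vy = (0.1/4)·-1.0000 = -0.0250
−ω₁+ω₂−ω₃+ω₄ = -9.0000  →  ωz = (0.1/0.9600)·-9.0000 = -0.9375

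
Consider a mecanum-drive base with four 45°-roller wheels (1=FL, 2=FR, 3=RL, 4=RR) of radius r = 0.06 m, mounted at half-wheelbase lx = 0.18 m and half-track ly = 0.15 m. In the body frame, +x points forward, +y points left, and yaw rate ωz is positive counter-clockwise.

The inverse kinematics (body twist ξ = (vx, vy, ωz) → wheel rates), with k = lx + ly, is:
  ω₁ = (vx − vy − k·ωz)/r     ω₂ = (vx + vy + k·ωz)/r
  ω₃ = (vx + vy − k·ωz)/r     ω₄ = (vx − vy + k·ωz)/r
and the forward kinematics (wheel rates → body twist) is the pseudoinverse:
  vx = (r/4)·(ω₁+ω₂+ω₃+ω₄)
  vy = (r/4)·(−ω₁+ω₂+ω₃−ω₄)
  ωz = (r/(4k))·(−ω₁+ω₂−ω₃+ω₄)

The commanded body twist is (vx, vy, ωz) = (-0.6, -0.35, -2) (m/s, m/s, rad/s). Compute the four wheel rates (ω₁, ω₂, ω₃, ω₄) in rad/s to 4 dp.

(6.8333, -26.8333, -4.8333, -15.1667)

k = lx + ly = 0.18 + 0.15 = 0.3300;  k·ωz = 0.3300·-2 = -0.6600
ω₁ (FL) = (vx − vy − k·ωz)/r = 0.4100/0.06 = 6.8333
ω₂ (FR) = (vx + vy + k·ωz)/r = -1.6100/0.06 = -26.8333
ω₃ (RL) = (vx + vy − k·ωz)/r = -0.2900/0.06 = -4.8333
ω₄ (RR) = (vx − vy + k·ωz)/r = -0.9100/0.06 = -15.1667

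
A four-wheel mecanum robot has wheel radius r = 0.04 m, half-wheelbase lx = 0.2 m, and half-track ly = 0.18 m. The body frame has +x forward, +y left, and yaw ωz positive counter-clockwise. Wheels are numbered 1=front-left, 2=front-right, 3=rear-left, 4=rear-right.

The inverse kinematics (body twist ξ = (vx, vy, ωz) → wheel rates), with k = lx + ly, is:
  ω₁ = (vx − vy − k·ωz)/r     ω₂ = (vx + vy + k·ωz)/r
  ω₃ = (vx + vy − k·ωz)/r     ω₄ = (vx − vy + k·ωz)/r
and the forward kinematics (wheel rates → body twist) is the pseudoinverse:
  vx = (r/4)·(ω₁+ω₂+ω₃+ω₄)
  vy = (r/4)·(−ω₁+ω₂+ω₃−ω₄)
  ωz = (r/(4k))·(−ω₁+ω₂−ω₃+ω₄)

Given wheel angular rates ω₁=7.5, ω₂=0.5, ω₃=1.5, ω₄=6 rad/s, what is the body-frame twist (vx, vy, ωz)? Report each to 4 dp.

(0.1550, -0.1150, -0.0658)

k = lx + ly = 0.2 + 0.18 = 0.3800
ω₁+ω₂+ω₃+ω₄ = 15.5000  →  vx = (0.04/4)·15.5000 = 0.1550
−ω₁+ω₂+ω₃−ω₄ = -11.5000  →  vy = (0.04/4)·-11.5000 = -0.1150
−ω₁+ω₂−ω₃+ω₄ = -2.5000  →  ωz = (0.04/1.5200)·-2.5000 = -0.0658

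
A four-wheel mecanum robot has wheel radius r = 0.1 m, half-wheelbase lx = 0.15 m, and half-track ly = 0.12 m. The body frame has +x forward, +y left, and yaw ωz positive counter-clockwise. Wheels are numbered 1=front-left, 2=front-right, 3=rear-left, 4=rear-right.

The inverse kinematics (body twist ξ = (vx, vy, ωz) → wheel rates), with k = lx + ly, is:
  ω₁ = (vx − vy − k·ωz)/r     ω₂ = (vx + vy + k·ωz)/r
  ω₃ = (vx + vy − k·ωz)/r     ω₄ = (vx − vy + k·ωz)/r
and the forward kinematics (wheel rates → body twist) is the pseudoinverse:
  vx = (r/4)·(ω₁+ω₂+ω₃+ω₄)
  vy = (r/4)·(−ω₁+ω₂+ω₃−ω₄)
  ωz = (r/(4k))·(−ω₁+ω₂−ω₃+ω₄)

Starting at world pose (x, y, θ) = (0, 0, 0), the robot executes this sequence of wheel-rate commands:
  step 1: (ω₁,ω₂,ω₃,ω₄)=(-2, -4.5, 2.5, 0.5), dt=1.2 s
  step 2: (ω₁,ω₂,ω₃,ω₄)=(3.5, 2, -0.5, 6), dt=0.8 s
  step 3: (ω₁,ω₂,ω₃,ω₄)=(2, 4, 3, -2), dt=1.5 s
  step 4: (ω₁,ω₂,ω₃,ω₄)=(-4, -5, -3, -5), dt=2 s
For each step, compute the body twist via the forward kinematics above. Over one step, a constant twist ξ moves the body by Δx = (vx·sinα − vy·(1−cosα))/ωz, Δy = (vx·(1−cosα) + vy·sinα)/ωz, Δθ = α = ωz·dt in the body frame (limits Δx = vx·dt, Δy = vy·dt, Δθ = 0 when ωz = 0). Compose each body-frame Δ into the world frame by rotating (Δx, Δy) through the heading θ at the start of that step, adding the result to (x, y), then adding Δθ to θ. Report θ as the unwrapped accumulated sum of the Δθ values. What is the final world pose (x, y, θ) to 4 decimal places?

step 1: ξ=(vx,vy,ωz)=(-0.0875, -0.0125, -0.4167), dt=1.2 → body Δ=(-0.1044, 0.0113, -0.5000) → world pose (-0.1044, 0.0113, -0.5000)
step 2: ξ=(vx,vy,ωz)=(0.2750, -0.2000, 0.4630), dt=0.8 → body Δ=(0.2443, -0.1161, 0.3704) → world pose (0.0544, -0.2077, -0.1296)
step 3: ξ=(vx,vy,ωz)=(0.1750, 0.1750, -0.2778), dt=1.5 → body Δ=(0.3089, 0.2011, -0.4167) → world pose (0.3867, -0.0482, -0.5463)
step 4: ξ=(vx,vy,ωz)=(-0.4250, 0.0250, -0.2778), dt=2.0 → body Δ=(-0.7934, 0.2776, -0.5556) → world pose (-0.1471, 0.6011, -1.1019)

(-0.1471, 0.6011, -1.1019)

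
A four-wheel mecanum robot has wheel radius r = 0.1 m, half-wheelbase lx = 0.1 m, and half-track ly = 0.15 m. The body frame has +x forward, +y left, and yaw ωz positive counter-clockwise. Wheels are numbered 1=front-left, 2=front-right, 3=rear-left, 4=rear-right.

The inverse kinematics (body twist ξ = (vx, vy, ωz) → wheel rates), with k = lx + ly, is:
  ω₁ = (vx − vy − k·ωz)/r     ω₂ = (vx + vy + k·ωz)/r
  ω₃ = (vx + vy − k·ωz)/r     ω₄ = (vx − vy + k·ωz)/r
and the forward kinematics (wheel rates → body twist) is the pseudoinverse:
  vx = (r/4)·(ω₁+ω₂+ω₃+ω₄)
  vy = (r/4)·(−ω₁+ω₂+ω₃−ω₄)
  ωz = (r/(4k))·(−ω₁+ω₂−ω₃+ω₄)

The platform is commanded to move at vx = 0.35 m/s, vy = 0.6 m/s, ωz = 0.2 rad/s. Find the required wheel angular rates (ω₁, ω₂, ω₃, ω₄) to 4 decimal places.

(-3.0000, 10.0000, 9.0000, -2.0000)

k = lx + ly = 0.1 + 0.15 = 0.2500;  k·ωz = 0.2500·0.2 = 0.0500
ω₁ (FL) = (vx − vy − k·ωz)/r = -0.3000/0.1 = -3.0000
ω₂ (FR) = (vx + vy + k·ωz)/r = 1.0000/0.1 = 10.0000
ω₃ (RL) = (vx + vy − k·ωz)/r = 0.9000/0.1 = 9.0000
ω₄ (RR) = (vx − vy + k·ωz)/r = -0.2000/0.1 = -2.0000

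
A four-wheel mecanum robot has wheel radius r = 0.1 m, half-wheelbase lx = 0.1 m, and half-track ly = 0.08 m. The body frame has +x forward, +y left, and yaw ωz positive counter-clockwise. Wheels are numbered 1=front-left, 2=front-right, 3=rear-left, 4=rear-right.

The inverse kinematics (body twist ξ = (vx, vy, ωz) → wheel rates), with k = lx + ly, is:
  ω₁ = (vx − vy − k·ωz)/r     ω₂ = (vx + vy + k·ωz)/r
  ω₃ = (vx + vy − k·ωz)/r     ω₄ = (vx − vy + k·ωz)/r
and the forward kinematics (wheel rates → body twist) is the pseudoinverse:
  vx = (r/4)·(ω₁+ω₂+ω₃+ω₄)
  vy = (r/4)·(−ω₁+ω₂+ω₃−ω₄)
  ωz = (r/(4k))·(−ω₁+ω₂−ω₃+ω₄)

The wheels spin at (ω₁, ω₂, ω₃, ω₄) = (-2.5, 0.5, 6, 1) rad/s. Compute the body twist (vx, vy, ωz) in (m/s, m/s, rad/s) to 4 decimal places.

(0.1250, 0.2000, -0.2778)

k = lx + ly = 0.1 + 0.08 = 0.1800
ω₁+ω₂+ω₃+ω₄ = 5.0000  →  vx = (0.1/4)·5.0000 = 0.1250
−ω₁+ω₂+ω₃−ω₄ = 8.0000  →  vy = (0.1/4)·8.0000 = 0.2000
−ω₁+ω₂−ω₃+ω₄ = -2.0000  →  ωz = (0.1/0.7200)·-2.0000 = -0.2778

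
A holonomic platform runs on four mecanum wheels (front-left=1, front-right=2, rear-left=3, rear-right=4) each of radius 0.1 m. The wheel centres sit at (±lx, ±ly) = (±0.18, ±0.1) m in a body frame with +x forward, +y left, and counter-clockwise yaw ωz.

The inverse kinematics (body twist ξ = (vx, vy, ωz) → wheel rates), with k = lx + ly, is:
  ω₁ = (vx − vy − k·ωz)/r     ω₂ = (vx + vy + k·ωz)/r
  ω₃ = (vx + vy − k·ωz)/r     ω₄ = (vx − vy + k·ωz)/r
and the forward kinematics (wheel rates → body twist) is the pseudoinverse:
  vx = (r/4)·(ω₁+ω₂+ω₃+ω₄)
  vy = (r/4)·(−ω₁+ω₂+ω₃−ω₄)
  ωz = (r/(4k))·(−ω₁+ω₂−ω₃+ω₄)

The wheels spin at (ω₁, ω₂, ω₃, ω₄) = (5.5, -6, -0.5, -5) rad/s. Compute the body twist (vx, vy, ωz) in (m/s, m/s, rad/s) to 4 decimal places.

(-0.1500, -0.1750, -1.4286)

k = lx + ly = 0.18 + 0.1 = 0.2800
ω₁+ω₂+ω₃+ω₄ = -6.0000  →  vx = (0.1/4)·-6.0000 = -0.1500
−ω₁+ω₂+ω₃−ω₄ = -7.0000  →  vy = (0.1/4)·-7.0000 = -0.1750
−ω₁+ω₂−ω₃+ω₄ = -16.0000  →  ωz = (0.1/1.1200)·-16.0000 = -1.4286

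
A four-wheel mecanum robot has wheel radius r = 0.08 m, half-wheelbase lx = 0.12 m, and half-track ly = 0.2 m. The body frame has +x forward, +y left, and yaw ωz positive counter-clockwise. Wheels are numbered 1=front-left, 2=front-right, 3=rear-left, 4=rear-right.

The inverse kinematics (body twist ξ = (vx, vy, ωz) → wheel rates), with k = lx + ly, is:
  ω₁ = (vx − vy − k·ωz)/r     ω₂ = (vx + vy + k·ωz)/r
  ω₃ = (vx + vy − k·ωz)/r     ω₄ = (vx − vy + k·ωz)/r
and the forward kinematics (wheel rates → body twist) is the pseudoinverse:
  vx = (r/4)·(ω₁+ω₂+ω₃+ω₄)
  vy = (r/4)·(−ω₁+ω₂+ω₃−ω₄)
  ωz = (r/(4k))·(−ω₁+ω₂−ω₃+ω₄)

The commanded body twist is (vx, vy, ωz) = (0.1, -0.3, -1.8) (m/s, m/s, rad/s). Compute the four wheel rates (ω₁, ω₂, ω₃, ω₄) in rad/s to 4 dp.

k = lx + ly = 0.12 + 0.2 = 0.3200;  k·ωz = 0.3200·-1.8 = -0.5760
ω₁ (FL) = (vx − vy − k·ωz)/r = 0.9760/0.08 = 12.2000
ω₂ (FR) = (vx + vy + k·ωz)/r = -0.7760/0.08 = -9.7000
ω₃ (RL) = (vx + vy − k·ωz)/r = 0.3760/0.08 = 4.7000
ω₄ (RR) = (vx − vy + k·ωz)/r = -0.1760/0.08 = -2.2000

(12.2000, -9.7000, 4.7000, -2.2000)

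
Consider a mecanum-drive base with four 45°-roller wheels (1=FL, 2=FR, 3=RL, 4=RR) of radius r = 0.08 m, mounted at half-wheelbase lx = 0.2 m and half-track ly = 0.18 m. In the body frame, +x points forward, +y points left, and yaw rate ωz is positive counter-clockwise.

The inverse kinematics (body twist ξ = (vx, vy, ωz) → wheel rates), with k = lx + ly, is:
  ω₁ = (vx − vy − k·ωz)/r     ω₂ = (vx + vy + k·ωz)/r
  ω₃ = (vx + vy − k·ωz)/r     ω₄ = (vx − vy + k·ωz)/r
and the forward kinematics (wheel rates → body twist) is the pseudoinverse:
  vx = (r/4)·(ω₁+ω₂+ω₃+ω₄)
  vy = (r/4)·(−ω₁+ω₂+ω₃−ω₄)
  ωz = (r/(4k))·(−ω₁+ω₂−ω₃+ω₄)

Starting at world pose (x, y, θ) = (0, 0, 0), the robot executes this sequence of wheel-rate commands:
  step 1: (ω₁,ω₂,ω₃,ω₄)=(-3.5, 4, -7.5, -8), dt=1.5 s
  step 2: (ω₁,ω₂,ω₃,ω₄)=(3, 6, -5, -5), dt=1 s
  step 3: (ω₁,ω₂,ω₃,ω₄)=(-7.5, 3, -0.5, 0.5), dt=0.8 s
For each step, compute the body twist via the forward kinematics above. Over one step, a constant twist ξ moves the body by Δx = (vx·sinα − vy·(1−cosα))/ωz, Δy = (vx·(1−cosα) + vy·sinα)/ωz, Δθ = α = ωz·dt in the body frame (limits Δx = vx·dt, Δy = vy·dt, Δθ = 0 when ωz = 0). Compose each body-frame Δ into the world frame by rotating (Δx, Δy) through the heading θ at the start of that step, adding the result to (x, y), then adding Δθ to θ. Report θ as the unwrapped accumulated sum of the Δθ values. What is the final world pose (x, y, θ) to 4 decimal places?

(-0.7076, 0.1725, 1.1947)

step 1: ξ=(vx,vy,ωz)=(-0.3000, 0.1600, 0.3684), dt=1.5 → body Δ=(-0.4921, 0.1068, 0.5526) → world pose (-0.4921, 0.1068, 0.5526)
step 2: ξ=(vx,vy,ωz)=(-0.0200, 0.0600, 0.1579), dt=1.0 → body Δ=(-0.0246, 0.0582, 0.1579) → world pose (-0.5436, 0.1433, 0.7105)
step 3: ξ=(vx,vy,ωz)=(-0.0900, 0.1900, 0.6053), dt=0.8 → body Δ=(-0.1053, 0.1290, 0.4842) → world pose (-0.7076, 0.1725, 1.1947)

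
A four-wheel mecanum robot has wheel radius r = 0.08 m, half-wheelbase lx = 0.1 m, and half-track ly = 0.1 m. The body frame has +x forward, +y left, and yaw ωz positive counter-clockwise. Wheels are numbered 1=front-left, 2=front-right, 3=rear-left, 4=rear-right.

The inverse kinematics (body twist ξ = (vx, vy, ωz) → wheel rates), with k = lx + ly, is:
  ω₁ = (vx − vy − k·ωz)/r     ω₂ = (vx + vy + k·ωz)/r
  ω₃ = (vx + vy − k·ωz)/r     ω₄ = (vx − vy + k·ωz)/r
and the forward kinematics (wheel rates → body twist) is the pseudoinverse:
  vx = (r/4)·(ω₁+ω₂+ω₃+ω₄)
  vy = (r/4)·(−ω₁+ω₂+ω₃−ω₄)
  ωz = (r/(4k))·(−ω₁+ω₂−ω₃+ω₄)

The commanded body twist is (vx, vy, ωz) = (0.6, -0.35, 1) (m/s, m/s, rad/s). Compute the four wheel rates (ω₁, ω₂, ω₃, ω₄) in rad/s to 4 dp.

k = lx + ly = 0.1 + 0.1 = 0.2000;  k·ωz = 0.2000·1 = 0.2000
ω₁ (FL) = (vx − vy − k·ωz)/r = 0.7500/0.08 = 9.3750
ω₂ (FR) = (vx + vy + k·ωz)/r = 0.4500/0.08 = 5.6250
ω₃ (RL) = (vx + vy − k·ωz)/r = 0.0500/0.08 = 0.6250
ω₄ (RR) = (vx − vy + k·ωz)/r = 1.1500/0.08 = 14.3750

(9.3750, 5.6250, 0.6250, 14.3750)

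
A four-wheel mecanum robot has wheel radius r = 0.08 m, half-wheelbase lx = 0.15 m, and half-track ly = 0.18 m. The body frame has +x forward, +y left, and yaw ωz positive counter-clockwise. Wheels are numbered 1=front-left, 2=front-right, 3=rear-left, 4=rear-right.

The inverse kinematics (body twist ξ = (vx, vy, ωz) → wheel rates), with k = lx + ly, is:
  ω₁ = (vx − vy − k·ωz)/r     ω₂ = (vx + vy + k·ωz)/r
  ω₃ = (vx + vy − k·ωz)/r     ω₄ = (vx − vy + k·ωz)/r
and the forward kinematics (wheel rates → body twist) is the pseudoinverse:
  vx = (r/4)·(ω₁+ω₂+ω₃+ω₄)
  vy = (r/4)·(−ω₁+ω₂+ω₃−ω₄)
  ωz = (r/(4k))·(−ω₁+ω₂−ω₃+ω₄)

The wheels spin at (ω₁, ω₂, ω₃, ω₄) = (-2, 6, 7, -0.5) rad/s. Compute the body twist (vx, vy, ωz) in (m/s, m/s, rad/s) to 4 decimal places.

(0.2100, 0.3100, 0.0303)

k = lx + ly = 0.15 + 0.18 = 0.3300
ω₁+ω₂+ω₃+ω₄ = 10.5000  →  vx = (0.08/4)·10.5000 = 0.2100
−ω₁+ω₂+ω₃−ω₄ = 15.5000  →  vy = (0.08/4)·15.5000 = 0.3100
−ω₁+ω₂−ω₃+ω₄ = 0.5000  →  ωz = (0.08/1.3200)·0.5000 = 0.0303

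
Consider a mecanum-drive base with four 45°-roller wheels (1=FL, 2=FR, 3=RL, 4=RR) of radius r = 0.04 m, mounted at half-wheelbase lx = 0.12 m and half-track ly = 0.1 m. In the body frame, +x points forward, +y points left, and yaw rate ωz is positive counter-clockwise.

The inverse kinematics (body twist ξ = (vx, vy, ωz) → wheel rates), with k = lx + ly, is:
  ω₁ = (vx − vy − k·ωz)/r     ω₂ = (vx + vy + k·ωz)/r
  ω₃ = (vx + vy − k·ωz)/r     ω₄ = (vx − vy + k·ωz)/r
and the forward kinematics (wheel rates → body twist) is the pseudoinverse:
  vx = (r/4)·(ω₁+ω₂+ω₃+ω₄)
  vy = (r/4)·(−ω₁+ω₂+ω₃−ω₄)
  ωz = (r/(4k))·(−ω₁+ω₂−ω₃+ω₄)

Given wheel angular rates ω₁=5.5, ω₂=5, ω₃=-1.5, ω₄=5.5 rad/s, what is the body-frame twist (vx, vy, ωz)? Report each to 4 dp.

k = lx + ly = 0.12 + 0.1 = 0.2200
ω₁+ω₂+ω₃+ω₄ = 14.5000  →  vx = (0.04/4)·14.5000 = 0.1450
−ω₁+ω₂+ω₃−ω₄ = -7.5000  →  vy = (0.04/4)·-7.5000 = -0.0750
−ω₁+ω₂−ω₃+ω₄ = 6.5000  →  ωz = (0.04/0.8800)·6.5000 = 0.2955

(0.1450, -0.0750, 0.2955)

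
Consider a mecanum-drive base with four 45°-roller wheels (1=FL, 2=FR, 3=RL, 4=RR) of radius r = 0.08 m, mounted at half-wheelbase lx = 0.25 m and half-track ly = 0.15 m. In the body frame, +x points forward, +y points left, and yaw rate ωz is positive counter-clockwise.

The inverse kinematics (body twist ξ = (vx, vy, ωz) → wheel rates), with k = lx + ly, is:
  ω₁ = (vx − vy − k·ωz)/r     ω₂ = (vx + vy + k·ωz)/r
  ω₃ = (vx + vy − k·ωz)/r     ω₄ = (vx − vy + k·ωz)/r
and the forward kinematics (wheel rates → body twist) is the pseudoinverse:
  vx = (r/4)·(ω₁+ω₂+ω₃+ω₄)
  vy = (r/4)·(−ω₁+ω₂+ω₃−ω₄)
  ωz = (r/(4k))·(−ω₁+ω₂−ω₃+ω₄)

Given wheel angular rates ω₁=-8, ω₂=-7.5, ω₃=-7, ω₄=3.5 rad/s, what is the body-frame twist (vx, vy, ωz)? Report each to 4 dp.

(-0.3800, -0.2000, 0.5500)

k = lx + ly = 0.25 + 0.15 = 0.4000
ω₁+ω₂+ω₃+ω₄ = -19.0000  →  vx = (0.08/4)·-19.0000 = -0.3800
−ω₁+ω₂+ω₃−ω₄ = -10.0000  →  vy = (0.08/4)·-10.0000 = -0.2000
−ω₁+ω₂−ω₃+ω₄ = 11.0000  →  ωz = (0.08/1.6000)·11.0000 = 0.5500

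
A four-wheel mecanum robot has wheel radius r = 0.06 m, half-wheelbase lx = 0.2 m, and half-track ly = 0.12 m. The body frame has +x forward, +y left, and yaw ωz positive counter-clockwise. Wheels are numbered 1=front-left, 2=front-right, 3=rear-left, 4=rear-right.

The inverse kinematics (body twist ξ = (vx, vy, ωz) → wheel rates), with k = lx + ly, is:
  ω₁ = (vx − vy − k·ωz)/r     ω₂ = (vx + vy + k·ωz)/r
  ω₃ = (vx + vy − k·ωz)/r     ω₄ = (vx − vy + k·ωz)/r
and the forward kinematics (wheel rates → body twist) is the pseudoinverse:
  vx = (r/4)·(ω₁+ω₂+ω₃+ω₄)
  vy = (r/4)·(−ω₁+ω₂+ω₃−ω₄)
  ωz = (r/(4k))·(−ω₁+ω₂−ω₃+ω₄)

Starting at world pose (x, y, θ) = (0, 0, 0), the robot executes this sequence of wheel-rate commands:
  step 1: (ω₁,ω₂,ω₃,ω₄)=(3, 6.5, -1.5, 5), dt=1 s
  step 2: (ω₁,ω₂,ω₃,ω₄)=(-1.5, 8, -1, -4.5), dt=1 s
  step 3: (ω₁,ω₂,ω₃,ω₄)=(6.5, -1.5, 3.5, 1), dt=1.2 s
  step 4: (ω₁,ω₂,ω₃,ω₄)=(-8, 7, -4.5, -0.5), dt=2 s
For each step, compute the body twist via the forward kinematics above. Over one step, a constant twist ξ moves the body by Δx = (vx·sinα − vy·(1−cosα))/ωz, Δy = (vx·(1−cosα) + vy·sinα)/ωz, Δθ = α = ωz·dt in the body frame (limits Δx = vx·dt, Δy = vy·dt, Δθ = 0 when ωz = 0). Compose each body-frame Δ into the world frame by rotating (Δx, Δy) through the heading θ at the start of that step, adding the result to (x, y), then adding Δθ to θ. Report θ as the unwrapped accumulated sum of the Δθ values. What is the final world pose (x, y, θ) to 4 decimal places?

(-0.0345, 0.1628, 1.9406)

step 1: ξ=(vx,vy,ωz)=(0.1950, -0.0450, 0.4688), dt=1.0 → body Δ=(0.1983, 0.0015, 0.4688) → world pose (0.1983, 0.0015, 0.4688)
step 2: ξ=(vx,vy,ωz)=(0.0150, 0.1950, 0.2812), dt=1.0 → body Δ=(-0.0124, 0.1945, 0.2812) → world pose (0.0993, 0.1694, 0.7500)
step 3: ξ=(vx,vy,ωz)=(0.1425, -0.0825, -0.4922), dt=1.2 → body Δ=(0.1328, -0.1424, -0.5906) → world pose (0.2936, 0.1558, 0.1594)
step 4: ξ=(vx,vy,ωz)=(-0.0900, 0.1650, 0.8906), dt=2.0 → body Δ=(-0.3228, 0.0590, 1.7812) → world pose (-0.0345, 0.1628, 1.9406)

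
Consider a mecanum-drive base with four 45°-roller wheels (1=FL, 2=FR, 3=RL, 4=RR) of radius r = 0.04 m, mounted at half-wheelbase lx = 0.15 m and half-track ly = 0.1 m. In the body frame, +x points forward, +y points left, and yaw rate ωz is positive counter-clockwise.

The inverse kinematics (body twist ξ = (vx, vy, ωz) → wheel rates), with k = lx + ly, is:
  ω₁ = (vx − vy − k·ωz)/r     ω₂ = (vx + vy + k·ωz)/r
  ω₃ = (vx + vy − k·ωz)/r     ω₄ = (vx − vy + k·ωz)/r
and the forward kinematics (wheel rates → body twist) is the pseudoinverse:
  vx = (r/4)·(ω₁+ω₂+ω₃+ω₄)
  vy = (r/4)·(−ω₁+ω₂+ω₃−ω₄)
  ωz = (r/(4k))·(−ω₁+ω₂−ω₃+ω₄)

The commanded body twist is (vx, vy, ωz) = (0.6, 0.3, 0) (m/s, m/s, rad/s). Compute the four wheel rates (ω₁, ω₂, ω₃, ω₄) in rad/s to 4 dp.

k = lx + ly = 0.15 + 0.1 = 0.2500;  k·ωz = 0.2500·0 = 0.0000
ω₁ (FL) = (vx − vy − k·ωz)/r = 0.3000/0.04 = 7.5000
ω₂ (FR) = (vx + vy + k·ωz)/r = 0.9000/0.04 = 22.5000
ω₃ (RL) = (vx + vy − k·ωz)/r = 0.9000/0.04 = 22.5000
ω₄ (RR) = (vx − vy + k·ωz)/r = 0.3000/0.04 = 7.5000

(7.5000, 22.5000, 22.5000, 7.5000)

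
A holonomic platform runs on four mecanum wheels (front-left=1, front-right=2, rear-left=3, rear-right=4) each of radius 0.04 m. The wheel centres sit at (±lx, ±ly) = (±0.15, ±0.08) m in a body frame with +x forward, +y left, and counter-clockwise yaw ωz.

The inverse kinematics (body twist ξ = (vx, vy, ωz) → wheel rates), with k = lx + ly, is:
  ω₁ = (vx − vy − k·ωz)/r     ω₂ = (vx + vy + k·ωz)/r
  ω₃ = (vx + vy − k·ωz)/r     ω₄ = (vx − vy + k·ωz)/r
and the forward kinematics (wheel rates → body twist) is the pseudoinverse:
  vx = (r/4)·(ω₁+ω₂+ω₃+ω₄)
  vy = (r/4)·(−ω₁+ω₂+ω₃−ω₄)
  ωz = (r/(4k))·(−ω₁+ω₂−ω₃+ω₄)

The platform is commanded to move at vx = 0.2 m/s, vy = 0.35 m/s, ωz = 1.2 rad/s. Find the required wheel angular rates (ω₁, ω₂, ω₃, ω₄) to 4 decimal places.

k = lx + ly = 0.15 + 0.08 = 0.2300;  k·ωz = 0.2300·1.2 = 0.2760
ω₁ (FL) = (vx − vy − k·ωz)/r = -0.4260/0.04 = -10.6500
ω₂ (FR) = (vx + vy + k·ωz)/r = 0.8260/0.04 = 20.6500
ω₃ (RL) = (vx + vy − k·ωz)/r = 0.2740/0.04 = 6.8500
ω₄ (RR) = (vx − vy + k·ωz)/r = 0.1260/0.04 = 3.1500

(-10.6500, 20.6500, 6.8500, 3.1500)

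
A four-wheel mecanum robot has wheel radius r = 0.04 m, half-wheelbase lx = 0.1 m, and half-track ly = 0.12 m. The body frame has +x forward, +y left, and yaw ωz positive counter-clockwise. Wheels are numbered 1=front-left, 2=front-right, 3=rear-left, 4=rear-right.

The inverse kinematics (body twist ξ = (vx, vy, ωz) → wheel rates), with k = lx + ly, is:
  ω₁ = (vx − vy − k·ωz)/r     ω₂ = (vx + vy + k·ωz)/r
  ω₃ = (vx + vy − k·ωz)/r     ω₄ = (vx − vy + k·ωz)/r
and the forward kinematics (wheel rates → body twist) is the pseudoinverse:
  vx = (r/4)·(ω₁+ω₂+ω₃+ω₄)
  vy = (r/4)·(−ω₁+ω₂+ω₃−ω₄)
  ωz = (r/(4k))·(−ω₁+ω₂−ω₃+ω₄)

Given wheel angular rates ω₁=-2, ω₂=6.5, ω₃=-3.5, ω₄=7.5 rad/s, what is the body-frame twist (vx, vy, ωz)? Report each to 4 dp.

(0.0850, -0.0250, 0.8864)

k = lx + ly = 0.1 + 0.12 = 0.2200
ω₁+ω₂+ω₃+ω₄ = 8.5000  →  vx = (0.04/4)·8.5000 = 0.0850
−ω₁+ω₂+ω₃−ω₄ = -2.5000  →  vy = (0.04/4)·-2.5000 = -0.0250
−ω₁+ω₂−ω₃+ω₄ = 19.5000  →  ωz = (0.04/0.8800)·19.5000 = 0.8864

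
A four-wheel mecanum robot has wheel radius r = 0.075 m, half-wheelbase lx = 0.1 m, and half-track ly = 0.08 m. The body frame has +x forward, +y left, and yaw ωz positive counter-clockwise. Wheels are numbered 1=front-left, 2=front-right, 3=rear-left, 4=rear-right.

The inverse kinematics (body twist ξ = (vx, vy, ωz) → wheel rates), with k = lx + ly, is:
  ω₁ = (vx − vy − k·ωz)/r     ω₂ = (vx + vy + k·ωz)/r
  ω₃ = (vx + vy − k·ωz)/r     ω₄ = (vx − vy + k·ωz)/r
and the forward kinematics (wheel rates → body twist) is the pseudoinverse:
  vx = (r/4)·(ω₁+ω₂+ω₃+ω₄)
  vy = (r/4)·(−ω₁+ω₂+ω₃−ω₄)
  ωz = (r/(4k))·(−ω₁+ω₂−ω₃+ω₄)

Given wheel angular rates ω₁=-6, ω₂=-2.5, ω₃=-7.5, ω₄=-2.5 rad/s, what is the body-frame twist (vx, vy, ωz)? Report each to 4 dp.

k = lx + ly = 0.1 + 0.08 = 0.1800
ω₁+ω₂+ω₃+ω₄ = -18.5000  →  vx = (0.075/4)·-18.5000 = -0.3469
−ω₁+ω₂+ω₃−ω₄ = -1.5000  →  vy = (0.075/4)·-1.5000 = -0.0281
−ω₁+ω₂−ω₃+ω₄ = 8.5000  →  ωz = (0.075/0.7200)·8.5000 = 0.8854

(-0.3469, -0.0281, 0.8854)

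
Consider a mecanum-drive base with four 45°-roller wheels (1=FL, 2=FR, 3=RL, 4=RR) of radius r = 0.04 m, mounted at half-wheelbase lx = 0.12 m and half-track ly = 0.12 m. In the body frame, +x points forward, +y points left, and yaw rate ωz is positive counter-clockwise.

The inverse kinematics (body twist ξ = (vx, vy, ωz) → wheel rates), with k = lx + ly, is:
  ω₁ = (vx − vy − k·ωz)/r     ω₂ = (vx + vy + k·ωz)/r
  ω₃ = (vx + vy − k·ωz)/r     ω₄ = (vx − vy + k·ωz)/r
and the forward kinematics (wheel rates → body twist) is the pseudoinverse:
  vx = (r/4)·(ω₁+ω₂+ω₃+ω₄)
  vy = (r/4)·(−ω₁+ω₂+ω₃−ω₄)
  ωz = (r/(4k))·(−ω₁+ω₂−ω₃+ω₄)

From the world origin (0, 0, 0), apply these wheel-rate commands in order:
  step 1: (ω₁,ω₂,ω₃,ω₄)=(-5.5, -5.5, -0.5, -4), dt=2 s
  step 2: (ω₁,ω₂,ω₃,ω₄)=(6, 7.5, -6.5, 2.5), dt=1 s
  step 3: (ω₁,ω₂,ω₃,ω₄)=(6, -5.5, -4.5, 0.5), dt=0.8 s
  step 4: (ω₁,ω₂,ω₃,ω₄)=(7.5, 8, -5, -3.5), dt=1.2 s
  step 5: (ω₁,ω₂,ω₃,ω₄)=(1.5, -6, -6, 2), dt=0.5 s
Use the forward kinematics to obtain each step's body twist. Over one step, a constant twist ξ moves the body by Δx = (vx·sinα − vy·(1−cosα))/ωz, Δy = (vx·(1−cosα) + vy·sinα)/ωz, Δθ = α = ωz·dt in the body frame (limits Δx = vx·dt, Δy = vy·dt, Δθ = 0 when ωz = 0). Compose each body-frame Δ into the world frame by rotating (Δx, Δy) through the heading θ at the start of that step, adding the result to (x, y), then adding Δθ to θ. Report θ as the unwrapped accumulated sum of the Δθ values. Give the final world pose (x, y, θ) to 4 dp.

(-0.1860, -0.1925, 0.0396)

step 1: ξ=(vx,vy,ωz)=(-0.1550, 0.0350, -0.1458), dt=2.0 → body Δ=(-0.2955, 0.1139, -0.2917) → world pose (-0.2955, 0.1139, -0.2917)
step 2: ξ=(vx,vy,ωz)=(0.0950, -0.0750, 0.4375), dt=1.0 → body Δ=(0.1081, -0.0522, 0.4375) → world pose (-0.2069, 0.0328, 0.1458)
step 3: ξ=(vx,vy,ωz)=(-0.0350, -0.1650, -0.2708), dt=0.8 → body Δ=(-0.0420, -0.1279, -0.2167) → world pose (-0.2299, -0.0999, -0.0708)
step 4: ξ=(vx,vy,ωz)=(0.0700, -0.0100, 0.0833), dt=1.2 → body Δ=(0.0845, -0.0078, 0.1000) → world pose (-0.1462, -0.1136, 0.0292)
step 5: ξ=(vx,vy,ωz)=(-0.0850, -0.1550, 0.0208), dt=0.5 → body Δ=(-0.0421, -0.0777, 0.0104) → world pose (-0.1860, -0.1925, 0.0396)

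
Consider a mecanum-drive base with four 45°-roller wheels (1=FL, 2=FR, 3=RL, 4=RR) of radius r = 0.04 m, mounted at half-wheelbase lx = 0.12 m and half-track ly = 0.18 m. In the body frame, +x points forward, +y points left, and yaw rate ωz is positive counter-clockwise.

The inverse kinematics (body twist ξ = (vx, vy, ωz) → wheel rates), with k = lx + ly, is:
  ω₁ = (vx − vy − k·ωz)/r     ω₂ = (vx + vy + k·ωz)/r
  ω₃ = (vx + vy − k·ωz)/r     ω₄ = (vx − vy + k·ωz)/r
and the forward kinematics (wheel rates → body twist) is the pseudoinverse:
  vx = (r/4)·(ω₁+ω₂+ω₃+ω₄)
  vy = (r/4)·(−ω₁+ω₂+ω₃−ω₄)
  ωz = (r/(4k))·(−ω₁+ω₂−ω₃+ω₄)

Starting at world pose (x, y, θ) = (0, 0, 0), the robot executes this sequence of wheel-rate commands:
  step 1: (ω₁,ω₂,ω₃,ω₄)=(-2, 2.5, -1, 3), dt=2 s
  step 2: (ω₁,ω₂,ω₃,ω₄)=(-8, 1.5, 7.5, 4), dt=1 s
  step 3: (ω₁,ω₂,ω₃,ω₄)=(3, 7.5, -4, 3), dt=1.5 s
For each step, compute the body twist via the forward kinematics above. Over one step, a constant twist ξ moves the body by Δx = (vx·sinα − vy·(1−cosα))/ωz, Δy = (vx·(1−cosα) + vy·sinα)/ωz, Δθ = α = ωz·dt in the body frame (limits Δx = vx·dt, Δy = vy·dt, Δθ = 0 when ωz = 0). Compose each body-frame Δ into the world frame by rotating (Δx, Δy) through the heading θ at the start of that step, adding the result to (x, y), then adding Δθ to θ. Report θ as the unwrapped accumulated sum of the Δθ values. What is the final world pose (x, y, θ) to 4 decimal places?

(0.1052, 0.2601, 1.3417)

step 1: ξ=(vx,vy,ωz)=(0.0250, 0.0050, 0.2833), dt=2.0 → body Δ=(0.0446, 0.0233, 0.5667) → world pose (0.0446, 0.0233, 0.5667)
step 2: ξ=(vx,vy,ωz)=(0.0500, 0.1300, 0.2000), dt=1.0 → body Δ=(0.0367, 0.1341, 0.2000) → world pose (0.0036, 0.1561, 0.7667)
step 3: ξ=(vx,vy,ωz)=(0.0950, -0.0250, 0.3833), dt=1.5 → body Δ=(0.1453, 0.0044, 0.5750) → world pose (0.1052, 0.2601, 1.3417)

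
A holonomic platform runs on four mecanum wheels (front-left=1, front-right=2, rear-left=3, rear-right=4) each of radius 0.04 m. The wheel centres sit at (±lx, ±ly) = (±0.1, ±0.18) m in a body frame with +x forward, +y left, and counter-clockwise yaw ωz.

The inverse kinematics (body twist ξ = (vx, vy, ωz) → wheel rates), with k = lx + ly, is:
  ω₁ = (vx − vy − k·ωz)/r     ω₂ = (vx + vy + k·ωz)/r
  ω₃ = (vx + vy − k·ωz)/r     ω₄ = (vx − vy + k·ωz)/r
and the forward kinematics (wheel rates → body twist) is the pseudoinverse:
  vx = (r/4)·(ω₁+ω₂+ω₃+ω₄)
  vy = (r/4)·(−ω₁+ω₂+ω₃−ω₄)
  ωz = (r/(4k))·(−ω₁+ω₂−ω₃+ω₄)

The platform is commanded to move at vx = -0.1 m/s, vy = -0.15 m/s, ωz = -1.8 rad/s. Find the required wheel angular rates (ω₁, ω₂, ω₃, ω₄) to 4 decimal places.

(13.8500, -18.8500, 6.3500, -11.3500)

k = lx + ly = 0.1 + 0.18 = 0.2800;  k·ωz = 0.2800·-1.8 = -0.5040
ω₁ (FL) = (vx − vy − k·ωz)/r = 0.5540/0.04 = 13.8500
ω₂ (FR) = (vx + vy + k·ωz)/r = -0.7540/0.04 = -18.8500
ω₃ (RL) = (vx + vy − k·ωz)/r = 0.2540/0.04 = 6.3500
ω₄ (RR) = (vx − vy + k·ωz)/r = -0.4540/0.04 = -11.3500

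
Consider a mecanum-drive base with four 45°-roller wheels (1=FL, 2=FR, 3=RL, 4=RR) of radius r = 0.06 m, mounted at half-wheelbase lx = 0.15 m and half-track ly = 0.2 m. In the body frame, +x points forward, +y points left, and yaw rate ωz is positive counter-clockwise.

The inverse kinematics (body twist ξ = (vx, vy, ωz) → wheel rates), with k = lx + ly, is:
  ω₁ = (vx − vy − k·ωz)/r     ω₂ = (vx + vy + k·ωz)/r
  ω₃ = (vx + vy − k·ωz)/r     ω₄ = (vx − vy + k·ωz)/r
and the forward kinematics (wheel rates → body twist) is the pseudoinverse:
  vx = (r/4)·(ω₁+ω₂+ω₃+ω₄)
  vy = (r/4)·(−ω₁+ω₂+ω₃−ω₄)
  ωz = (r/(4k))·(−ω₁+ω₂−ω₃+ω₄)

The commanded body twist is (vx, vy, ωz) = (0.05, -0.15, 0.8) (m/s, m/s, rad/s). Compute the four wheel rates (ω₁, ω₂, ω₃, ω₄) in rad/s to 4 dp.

k = lx + ly = 0.15 + 0.2 = 0.3500;  k·ωz = 0.3500·0.8 = 0.2800
ω₁ (FL) = (vx − vy − k·ωz)/r = -0.0800/0.06 = -1.3333
ω₂ (FR) = (vx + vy + k·ωz)/r = 0.1800/0.06 = 3.0000
ω₃ (RL) = (vx + vy − k·ωz)/r = -0.3800/0.06 = -6.3333
ω₄ (RR) = (vx − vy + k·ωz)/r = 0.4800/0.06 = 8.0000

(-1.3333, 3.0000, -6.3333, 8.0000)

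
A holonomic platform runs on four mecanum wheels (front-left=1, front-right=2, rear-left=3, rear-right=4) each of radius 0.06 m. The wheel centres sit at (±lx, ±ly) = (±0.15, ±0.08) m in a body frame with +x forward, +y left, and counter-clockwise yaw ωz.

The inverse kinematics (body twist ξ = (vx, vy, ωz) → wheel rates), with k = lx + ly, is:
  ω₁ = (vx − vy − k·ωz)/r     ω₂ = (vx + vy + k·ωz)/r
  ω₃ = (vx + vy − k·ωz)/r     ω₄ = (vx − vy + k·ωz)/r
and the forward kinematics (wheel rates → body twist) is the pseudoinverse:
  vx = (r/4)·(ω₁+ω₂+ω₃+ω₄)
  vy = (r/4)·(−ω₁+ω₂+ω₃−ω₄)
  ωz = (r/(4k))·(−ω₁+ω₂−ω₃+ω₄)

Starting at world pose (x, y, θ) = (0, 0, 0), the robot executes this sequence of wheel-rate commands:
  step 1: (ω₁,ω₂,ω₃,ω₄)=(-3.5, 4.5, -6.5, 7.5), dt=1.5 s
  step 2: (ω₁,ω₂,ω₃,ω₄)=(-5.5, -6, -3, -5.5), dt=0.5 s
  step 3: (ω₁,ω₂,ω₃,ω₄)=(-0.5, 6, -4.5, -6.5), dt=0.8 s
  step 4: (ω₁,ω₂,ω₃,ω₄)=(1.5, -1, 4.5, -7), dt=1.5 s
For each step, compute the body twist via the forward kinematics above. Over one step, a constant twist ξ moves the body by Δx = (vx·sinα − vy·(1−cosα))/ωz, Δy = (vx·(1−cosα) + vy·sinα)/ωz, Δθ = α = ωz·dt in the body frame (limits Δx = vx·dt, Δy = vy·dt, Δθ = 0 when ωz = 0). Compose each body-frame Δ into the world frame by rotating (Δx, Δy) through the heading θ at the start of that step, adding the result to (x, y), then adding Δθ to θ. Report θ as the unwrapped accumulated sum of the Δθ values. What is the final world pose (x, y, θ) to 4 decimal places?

(-0.0544, -0.3165, 0.9196)

step 1: ξ=(vx,vy,ωz)=(0.0300, -0.0900, 1.4348), dt=1.5 → body Δ=(0.1146, -0.0200, 2.1522) → world pose (0.1146, -0.0200, 2.1522)
step 2: ξ=(vx,vy,ωz)=(-0.3000, 0.0300, -0.1957), dt=0.5 → body Δ=(-0.1490, 0.0223, -0.0978) → world pose (0.1778, -0.1568, 2.0543)
step 3: ξ=(vx,vy,ωz)=(-0.0825, 0.1275, 0.2935), dt=0.8 → body Δ=(-0.0773, 0.0934, 0.2348) → world pose (0.1311, -0.2687, 2.2891)
step 4: ξ=(vx,vy,ωz)=(-0.0300, 0.1350, -0.9130), dt=1.5 → body Δ=(0.0861, 0.1712, -1.3696) → world pose (-0.0544, -0.3165, 0.9196)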